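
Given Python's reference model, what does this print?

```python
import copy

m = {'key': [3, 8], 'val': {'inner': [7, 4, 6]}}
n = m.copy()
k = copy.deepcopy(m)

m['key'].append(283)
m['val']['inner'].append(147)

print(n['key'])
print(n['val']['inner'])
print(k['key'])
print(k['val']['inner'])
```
[3, 8, 283]
[7, 4, 6, 147]
[3, 8]
[7, 4, 6]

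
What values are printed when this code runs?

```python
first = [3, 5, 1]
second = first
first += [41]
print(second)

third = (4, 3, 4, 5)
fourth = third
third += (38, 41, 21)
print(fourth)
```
[3, 5, 1, 41]
(4, 3, 4, 5)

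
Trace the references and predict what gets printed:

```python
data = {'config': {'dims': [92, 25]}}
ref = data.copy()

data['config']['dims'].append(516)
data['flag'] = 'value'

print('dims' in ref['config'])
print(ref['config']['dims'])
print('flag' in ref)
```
True
[92, 25, 516]
False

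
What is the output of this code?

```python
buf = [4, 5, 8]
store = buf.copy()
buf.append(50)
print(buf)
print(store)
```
[4, 5, 8, 50]
[4, 5, 8]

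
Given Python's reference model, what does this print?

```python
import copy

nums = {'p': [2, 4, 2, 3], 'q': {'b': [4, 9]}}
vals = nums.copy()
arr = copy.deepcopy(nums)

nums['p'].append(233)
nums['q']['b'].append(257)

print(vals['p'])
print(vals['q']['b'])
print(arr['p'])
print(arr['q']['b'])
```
[2, 4, 2, 3, 233]
[4, 9, 257]
[2, 4, 2, 3]
[4, 9]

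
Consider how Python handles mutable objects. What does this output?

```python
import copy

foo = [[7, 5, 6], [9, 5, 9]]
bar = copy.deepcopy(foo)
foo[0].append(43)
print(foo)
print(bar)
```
[[7, 5, 6, 43], [9, 5, 9]]
[[7, 5, 6], [9, 5, 9]]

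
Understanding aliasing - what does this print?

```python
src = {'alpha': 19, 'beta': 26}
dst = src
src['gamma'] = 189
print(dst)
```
{'alpha': 19, 'beta': 26, 'gamma': 189}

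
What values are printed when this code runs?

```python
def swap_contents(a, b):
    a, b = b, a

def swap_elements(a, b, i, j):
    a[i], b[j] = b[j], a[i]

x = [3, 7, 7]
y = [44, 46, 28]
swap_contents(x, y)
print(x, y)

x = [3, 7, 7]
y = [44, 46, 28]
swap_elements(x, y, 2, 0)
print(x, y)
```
[3, 7, 7] [44, 46, 28]
[3, 7, 44] [7, 46, 28]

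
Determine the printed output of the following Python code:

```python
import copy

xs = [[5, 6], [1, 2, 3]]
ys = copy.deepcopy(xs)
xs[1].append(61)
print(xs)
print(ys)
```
[[5, 6], [1, 2, 3, 61]]
[[5, 6], [1, 2, 3]]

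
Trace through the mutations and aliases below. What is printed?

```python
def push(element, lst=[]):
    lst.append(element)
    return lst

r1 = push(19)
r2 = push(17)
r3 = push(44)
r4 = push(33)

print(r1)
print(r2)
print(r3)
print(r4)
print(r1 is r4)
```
[19, 17, 44, 33]
[19, 17, 44, 33]
[19, 17, 44, 33]
[19, 17, 44, 33]
True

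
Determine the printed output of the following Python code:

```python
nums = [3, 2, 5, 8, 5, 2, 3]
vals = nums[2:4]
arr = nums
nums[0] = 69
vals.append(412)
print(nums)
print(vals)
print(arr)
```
[69, 2, 5, 8, 5, 2, 3]
[5, 8, 412]
[69, 2, 5, 8, 5, 2, 3]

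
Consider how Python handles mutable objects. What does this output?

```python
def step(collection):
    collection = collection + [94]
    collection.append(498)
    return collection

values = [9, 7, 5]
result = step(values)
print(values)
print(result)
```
[9, 7, 5]
[9, 7, 5, 94, 498]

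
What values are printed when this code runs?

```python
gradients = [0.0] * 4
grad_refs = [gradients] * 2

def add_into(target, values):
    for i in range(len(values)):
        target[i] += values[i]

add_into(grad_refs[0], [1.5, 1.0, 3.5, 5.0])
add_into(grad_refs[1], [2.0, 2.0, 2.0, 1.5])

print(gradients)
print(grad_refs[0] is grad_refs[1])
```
[3.5, 3.0, 5.5, 6.5]
True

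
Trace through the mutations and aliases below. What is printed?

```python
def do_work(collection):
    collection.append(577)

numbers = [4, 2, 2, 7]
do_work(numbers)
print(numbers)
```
[4, 2, 2, 7, 577]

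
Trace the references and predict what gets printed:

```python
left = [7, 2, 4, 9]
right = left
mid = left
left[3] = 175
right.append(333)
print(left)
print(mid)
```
[7, 2, 4, 175, 333]
[7, 2, 4, 175, 333]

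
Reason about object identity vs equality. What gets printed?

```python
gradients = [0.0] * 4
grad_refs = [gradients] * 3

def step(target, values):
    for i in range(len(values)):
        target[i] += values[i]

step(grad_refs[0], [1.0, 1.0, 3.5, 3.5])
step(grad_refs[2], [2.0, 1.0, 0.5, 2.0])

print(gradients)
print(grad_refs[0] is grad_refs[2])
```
[3.0, 2.0, 4.0, 5.5]
True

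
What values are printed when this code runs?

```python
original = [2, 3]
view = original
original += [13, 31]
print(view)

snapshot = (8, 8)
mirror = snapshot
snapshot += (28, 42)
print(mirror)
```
[2, 3, 13, 31]
(8, 8)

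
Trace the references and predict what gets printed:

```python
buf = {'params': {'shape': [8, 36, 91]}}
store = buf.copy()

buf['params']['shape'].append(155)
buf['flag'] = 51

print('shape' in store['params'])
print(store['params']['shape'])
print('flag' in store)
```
True
[8, 36, 91, 155]
False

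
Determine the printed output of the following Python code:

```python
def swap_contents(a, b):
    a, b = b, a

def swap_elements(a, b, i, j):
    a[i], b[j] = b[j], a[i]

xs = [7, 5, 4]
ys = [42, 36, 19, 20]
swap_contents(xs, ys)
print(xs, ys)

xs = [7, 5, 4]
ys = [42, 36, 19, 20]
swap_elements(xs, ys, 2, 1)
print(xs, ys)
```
[7, 5, 4] [42, 36, 19, 20]
[7, 5, 36] [42, 4, 19, 20]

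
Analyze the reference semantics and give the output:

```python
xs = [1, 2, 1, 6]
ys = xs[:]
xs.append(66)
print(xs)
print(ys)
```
[1, 2, 1, 6, 66]
[1, 2, 1, 6]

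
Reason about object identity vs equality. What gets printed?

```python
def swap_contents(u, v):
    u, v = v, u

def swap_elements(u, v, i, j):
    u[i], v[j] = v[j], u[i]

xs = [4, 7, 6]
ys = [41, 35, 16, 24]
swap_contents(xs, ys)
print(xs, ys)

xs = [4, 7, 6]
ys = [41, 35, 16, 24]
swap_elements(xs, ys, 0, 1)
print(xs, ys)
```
[4, 7, 6] [41, 35, 16, 24]
[35, 7, 6] [41, 4, 16, 24]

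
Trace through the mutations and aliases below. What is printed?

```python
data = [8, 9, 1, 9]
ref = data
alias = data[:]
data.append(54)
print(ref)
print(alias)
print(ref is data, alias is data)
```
[8, 9, 1, 9, 54]
[8, 9, 1, 9]
True False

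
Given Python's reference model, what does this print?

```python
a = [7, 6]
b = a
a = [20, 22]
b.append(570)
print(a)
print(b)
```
[20, 22]
[7, 6, 570]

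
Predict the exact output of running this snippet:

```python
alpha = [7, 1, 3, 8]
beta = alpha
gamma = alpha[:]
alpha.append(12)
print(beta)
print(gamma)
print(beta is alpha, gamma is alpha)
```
[7, 1, 3, 8, 12]
[7, 1, 3, 8]
True False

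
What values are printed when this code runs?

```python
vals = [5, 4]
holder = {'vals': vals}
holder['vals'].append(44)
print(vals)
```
[5, 4, 44]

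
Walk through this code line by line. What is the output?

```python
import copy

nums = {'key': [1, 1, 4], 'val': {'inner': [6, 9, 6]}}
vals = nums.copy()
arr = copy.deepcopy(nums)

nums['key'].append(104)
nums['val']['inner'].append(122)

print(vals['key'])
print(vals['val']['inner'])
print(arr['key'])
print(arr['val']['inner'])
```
[1, 1, 4, 104]
[6, 9, 6, 122]
[1, 1, 4]
[6, 9, 6]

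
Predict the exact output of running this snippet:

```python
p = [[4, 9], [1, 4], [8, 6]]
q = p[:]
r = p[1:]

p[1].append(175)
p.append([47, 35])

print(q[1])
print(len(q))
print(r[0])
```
[1, 4, 175]
3
[1, 4, 175]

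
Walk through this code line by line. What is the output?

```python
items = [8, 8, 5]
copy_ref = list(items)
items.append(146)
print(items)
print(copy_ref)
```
[8, 8, 5, 146]
[8, 8, 5]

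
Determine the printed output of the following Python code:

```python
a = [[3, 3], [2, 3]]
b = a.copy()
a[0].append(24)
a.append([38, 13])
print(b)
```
[[3, 3, 24], [2, 3]]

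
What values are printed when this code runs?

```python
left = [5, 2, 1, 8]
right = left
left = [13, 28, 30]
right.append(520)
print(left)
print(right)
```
[13, 28, 30]
[5, 2, 1, 8, 520]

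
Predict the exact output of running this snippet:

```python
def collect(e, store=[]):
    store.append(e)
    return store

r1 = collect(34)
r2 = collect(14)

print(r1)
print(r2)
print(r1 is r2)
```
[34, 14]
[34, 14]
True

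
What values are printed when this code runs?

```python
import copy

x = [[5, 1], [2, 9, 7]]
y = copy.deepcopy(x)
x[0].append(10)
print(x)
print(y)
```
[[5, 1, 10], [2, 9, 7]]
[[5, 1], [2, 9, 7]]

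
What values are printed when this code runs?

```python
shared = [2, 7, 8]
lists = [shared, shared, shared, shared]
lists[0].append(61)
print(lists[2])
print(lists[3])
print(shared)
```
[2, 7, 8, 61]
[2, 7, 8, 61]
[2, 7, 8, 61]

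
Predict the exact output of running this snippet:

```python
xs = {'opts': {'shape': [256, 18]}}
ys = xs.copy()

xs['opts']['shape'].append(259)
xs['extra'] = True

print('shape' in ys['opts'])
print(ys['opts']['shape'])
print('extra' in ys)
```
True
[256, 18, 259]
False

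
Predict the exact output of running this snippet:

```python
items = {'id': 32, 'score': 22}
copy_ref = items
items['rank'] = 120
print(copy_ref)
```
{'id': 32, 'score': 22, 'rank': 120}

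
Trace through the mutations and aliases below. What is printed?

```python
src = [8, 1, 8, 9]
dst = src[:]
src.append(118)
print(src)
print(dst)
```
[8, 1, 8, 9, 118]
[8, 1, 8, 9]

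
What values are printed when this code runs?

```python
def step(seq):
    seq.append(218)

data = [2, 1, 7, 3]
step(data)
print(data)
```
[2, 1, 7, 3, 218]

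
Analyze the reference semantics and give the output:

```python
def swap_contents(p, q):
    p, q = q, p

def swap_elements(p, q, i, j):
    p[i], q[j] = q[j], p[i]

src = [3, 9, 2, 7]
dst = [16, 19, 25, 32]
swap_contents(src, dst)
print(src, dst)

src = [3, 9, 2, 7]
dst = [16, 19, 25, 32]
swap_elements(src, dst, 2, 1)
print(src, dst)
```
[3, 9, 2, 7] [16, 19, 25, 32]
[3, 9, 19, 7] [16, 2, 25, 32]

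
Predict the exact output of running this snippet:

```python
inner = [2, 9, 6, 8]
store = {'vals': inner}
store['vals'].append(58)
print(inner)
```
[2, 9, 6, 8, 58]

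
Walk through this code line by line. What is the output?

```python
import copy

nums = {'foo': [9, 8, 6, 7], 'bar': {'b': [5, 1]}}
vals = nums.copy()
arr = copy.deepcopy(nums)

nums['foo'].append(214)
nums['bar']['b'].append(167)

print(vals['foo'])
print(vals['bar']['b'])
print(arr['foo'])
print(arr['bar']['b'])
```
[9, 8, 6, 7, 214]
[5, 1, 167]
[9, 8, 6, 7]
[5, 1]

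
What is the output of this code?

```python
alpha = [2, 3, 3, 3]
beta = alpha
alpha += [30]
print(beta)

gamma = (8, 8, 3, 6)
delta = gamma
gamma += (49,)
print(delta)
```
[2, 3, 3, 3, 30]
(8, 8, 3, 6)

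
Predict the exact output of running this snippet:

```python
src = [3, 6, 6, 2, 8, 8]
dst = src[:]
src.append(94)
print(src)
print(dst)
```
[3, 6, 6, 2, 8, 8, 94]
[3, 6, 6, 2, 8, 8]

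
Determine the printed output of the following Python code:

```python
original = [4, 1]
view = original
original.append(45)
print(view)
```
[4, 1, 45]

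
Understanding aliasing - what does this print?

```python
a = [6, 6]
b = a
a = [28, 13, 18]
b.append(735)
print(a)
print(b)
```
[28, 13, 18]
[6, 6, 735]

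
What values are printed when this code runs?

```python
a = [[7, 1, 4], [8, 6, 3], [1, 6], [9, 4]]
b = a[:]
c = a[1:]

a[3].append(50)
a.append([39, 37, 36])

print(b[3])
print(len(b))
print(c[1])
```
[9, 4, 50]
4
[1, 6]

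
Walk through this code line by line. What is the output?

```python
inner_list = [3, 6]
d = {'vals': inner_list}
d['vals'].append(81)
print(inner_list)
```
[3, 6, 81]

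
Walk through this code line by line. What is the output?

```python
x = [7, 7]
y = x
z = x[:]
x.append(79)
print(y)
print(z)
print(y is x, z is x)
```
[7, 7, 79]
[7, 7]
True False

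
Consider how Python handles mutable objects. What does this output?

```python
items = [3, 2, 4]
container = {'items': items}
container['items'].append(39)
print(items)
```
[3, 2, 4, 39]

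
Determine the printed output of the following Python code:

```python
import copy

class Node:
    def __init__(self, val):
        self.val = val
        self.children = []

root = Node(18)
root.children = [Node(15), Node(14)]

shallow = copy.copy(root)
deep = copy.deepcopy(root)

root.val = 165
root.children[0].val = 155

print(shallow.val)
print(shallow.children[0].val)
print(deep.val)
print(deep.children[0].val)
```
18
155
18
15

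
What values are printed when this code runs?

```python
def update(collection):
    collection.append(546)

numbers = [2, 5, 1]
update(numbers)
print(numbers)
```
[2, 5, 1, 546]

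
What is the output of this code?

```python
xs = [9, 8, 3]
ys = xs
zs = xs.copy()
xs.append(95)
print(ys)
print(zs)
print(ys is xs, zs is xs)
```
[9, 8, 3, 95]
[9, 8, 3]
True False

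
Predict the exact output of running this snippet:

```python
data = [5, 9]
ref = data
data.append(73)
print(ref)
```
[5, 9, 73]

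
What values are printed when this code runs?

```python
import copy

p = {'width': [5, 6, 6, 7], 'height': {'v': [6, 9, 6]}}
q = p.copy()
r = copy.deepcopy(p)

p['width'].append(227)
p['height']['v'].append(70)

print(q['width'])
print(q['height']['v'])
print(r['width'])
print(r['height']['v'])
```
[5, 6, 6, 7, 227]
[6, 9, 6, 70]
[5, 6, 6, 7]
[6, 9, 6]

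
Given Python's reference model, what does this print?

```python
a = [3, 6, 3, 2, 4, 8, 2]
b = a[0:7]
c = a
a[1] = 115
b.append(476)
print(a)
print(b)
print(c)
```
[3, 115, 3, 2, 4, 8, 2]
[3, 6, 3, 2, 4, 8, 2, 476]
[3, 115, 3, 2, 4, 8, 2]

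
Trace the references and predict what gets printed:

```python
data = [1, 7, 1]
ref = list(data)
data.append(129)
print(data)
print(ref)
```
[1, 7, 1, 129]
[1, 7, 1]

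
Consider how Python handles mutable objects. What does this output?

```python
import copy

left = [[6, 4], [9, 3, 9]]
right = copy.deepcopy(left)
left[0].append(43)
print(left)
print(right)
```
[[6, 4, 43], [9, 3, 9]]
[[6, 4], [9, 3, 9]]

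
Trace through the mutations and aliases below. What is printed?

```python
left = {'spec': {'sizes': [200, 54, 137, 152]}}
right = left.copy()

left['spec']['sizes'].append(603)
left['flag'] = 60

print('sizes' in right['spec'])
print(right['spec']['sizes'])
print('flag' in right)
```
True
[200, 54, 137, 152, 603]
False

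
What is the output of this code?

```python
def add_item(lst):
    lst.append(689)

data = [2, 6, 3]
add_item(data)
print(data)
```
[2, 6, 3, 689]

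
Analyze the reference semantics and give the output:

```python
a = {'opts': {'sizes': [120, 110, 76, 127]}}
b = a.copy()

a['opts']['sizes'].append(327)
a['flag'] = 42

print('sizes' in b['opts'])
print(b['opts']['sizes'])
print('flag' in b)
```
True
[120, 110, 76, 127, 327]
False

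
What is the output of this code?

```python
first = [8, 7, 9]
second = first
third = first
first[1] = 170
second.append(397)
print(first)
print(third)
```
[8, 170, 9, 397]
[8, 170, 9, 397]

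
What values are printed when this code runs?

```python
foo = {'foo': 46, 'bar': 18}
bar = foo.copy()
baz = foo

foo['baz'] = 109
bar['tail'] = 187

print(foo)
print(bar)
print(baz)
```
{'foo': 46, 'bar': 18, 'baz': 109}
{'foo': 46, 'bar': 18, 'tail': 187}
{'foo': 46, 'bar': 18, 'baz': 109}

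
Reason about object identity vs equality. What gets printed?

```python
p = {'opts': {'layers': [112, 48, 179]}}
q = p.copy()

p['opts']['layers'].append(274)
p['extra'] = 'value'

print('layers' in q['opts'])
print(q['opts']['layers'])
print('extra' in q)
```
True
[112, 48, 179, 274]
False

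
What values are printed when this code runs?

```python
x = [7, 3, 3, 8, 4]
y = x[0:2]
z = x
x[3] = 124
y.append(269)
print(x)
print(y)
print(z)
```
[7, 3, 3, 124, 4]
[7, 3, 269]
[7, 3, 3, 124, 4]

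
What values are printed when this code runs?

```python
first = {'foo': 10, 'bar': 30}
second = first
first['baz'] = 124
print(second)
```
{'foo': 10, 'bar': 30, 'baz': 124}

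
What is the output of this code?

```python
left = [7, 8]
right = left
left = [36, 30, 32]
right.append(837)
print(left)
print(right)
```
[36, 30, 32]
[7, 8, 837]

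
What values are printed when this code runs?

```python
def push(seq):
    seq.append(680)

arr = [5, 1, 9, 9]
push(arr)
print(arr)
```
[5, 1, 9, 9, 680]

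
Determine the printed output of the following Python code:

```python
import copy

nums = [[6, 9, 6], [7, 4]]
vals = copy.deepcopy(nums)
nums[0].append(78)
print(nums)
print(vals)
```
[[6, 9, 6, 78], [7, 4]]
[[6, 9, 6], [7, 4]]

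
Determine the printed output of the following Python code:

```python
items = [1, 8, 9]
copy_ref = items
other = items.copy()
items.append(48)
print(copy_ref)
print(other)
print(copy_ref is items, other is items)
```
[1, 8, 9, 48]
[1, 8, 9]
True False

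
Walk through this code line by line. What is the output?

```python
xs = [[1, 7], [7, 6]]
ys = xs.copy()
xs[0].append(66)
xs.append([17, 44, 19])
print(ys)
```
[[1, 7, 66], [7, 6]]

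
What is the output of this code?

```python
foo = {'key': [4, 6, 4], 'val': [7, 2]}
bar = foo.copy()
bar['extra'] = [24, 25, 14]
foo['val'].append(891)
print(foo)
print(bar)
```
{'key': [4, 6, 4], 'val': [7, 2, 891]}
{'key': [4, 6, 4], 'val': [7, 2, 891], 'extra': [24, 25, 14]}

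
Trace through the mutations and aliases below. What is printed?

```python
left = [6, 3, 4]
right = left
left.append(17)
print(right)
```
[6, 3, 4, 17]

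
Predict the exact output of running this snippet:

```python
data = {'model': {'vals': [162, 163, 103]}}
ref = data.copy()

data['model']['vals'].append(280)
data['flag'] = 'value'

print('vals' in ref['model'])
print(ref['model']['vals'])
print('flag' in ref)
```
True
[162, 163, 103, 280]
False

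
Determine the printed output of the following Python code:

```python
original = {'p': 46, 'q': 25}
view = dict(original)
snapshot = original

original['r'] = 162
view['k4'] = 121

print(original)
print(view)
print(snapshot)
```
{'p': 46, 'q': 25, 'r': 162}
{'p': 46, 'q': 25, 'k4': 121}
{'p': 46, 'q': 25, 'r': 162}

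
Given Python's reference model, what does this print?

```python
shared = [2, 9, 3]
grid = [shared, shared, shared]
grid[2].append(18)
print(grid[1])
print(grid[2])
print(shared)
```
[2, 9, 3, 18]
[2, 9, 3, 18]
[2, 9, 3, 18]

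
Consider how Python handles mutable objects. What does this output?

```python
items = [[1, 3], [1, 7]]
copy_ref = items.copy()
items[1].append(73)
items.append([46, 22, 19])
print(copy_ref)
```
[[1, 3], [1, 7, 73]]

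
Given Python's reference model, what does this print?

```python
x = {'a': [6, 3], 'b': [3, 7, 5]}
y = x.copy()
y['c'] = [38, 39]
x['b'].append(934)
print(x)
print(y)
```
{'a': [6, 3], 'b': [3, 7, 5, 934]}
{'a': [6, 3], 'b': [3, 7, 5, 934], 'c': [38, 39]}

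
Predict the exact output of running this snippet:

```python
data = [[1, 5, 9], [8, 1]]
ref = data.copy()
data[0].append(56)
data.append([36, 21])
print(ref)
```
[[1, 5, 9, 56], [8, 1]]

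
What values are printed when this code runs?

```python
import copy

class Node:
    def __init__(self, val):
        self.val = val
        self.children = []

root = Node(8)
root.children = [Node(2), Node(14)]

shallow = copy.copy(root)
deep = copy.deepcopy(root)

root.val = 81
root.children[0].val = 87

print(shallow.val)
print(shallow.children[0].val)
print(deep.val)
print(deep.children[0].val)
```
8
87
8
2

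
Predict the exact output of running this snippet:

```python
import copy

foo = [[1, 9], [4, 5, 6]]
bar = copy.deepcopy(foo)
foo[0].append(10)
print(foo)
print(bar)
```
[[1, 9, 10], [4, 5, 6]]
[[1, 9], [4, 5, 6]]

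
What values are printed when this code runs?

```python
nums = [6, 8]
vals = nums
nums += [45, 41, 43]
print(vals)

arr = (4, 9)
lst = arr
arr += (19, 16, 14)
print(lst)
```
[6, 8, 45, 41, 43]
(4, 9)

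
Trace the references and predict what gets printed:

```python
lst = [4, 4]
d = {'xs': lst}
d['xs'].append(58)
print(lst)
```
[4, 4, 58]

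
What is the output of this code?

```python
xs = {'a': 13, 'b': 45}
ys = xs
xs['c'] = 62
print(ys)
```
{'a': 13, 'b': 45, 'c': 62}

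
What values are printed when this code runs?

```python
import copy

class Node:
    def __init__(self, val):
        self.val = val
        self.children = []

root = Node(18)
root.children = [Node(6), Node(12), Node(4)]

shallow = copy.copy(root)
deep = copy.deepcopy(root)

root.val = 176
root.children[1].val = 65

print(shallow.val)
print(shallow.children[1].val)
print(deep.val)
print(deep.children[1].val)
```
18
65
18
12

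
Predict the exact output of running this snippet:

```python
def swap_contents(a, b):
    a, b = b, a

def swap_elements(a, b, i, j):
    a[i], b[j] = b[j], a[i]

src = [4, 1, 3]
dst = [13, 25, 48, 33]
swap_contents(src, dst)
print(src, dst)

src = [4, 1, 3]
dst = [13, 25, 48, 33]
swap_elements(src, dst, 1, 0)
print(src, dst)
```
[4, 1, 3] [13, 25, 48, 33]
[4, 13, 3] [1, 25, 48, 33]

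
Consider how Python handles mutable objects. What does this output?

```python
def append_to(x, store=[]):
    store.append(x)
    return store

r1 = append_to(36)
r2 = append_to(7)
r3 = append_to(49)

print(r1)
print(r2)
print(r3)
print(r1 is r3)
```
[36, 7, 49]
[36, 7, 49]
[36, 7, 49]
True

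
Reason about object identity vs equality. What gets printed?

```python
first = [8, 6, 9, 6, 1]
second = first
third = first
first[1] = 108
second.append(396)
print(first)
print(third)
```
[8, 108, 9, 6, 1, 396]
[8, 108, 9, 6, 1, 396]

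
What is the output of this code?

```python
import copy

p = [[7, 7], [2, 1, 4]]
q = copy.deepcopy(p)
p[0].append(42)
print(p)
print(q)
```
[[7, 7, 42], [2, 1, 4]]
[[7, 7], [2, 1, 4]]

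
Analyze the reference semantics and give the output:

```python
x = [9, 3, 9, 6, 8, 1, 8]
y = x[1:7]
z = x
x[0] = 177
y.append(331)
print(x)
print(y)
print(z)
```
[177, 3, 9, 6, 8, 1, 8]
[3, 9, 6, 8, 1, 8, 331]
[177, 3, 9, 6, 8, 1, 8]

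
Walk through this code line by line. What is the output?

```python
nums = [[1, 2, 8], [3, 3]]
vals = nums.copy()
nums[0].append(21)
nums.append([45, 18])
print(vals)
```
[[1, 2, 8, 21], [3, 3]]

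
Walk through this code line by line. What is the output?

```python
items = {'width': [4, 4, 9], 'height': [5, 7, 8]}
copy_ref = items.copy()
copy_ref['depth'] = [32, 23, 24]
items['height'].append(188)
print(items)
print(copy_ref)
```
{'width': [4, 4, 9], 'height': [5, 7, 8, 188]}
{'width': [4, 4, 9], 'height': [5, 7, 8, 188], 'depth': [32, 23, 24]}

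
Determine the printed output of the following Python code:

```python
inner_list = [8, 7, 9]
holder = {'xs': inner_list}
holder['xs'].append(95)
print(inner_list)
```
[8, 7, 9, 95]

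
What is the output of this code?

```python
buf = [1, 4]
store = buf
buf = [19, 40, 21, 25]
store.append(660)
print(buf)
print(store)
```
[19, 40, 21, 25]
[1, 4, 660]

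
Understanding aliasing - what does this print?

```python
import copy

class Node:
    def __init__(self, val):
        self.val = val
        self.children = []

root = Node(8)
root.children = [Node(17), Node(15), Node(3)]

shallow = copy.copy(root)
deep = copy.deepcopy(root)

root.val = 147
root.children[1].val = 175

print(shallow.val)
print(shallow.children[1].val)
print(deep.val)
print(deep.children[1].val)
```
8
175
8
15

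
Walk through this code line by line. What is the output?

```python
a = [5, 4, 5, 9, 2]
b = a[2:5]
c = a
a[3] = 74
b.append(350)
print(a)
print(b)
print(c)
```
[5, 4, 5, 74, 2]
[5, 9, 2, 350]
[5, 4, 5, 74, 2]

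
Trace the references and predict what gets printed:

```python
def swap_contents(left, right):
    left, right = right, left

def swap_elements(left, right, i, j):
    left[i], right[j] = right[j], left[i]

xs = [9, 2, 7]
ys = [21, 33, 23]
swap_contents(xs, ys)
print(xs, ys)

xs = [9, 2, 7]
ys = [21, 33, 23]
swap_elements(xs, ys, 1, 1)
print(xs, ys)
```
[9, 2, 7] [21, 33, 23]
[9, 33, 7] [21, 2, 23]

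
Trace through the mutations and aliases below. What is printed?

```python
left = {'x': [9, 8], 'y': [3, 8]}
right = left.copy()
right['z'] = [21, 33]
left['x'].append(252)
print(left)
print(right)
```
{'x': [9, 8, 252], 'y': [3, 8]}
{'x': [9, 8, 252], 'y': [3, 8], 'z': [21, 33]}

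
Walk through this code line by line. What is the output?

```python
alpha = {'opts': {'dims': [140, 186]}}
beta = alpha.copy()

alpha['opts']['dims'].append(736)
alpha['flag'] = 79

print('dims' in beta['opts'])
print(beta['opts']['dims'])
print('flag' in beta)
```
True
[140, 186, 736]
False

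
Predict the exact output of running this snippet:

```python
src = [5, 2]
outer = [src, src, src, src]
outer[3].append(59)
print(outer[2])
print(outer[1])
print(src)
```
[5, 2, 59]
[5, 2, 59]
[5, 2, 59]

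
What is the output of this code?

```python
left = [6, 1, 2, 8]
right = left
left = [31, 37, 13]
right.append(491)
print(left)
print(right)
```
[31, 37, 13]
[6, 1, 2, 8, 491]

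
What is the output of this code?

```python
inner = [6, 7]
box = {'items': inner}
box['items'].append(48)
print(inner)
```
[6, 7, 48]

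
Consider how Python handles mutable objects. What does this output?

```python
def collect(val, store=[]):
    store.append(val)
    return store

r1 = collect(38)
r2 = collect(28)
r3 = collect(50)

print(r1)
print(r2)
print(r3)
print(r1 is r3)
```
[38, 28, 50]
[38, 28, 50]
[38, 28, 50]
True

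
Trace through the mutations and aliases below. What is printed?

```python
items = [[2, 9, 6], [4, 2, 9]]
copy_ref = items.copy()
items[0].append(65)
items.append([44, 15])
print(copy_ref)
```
[[2, 9, 6, 65], [4, 2, 9]]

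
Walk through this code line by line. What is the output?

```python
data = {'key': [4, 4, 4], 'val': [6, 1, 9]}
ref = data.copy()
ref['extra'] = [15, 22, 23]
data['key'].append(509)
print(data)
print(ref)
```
{'key': [4, 4, 4, 509], 'val': [6, 1, 9]}
{'key': [4, 4, 4, 509], 'val': [6, 1, 9], 'extra': [15, 22, 23]}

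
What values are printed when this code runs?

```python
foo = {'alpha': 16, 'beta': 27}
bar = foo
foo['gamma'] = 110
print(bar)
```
{'alpha': 16, 'beta': 27, 'gamma': 110}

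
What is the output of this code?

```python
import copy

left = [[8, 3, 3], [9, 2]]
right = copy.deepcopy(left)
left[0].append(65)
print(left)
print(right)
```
[[8, 3, 3, 65], [9, 2]]
[[8, 3, 3], [9, 2]]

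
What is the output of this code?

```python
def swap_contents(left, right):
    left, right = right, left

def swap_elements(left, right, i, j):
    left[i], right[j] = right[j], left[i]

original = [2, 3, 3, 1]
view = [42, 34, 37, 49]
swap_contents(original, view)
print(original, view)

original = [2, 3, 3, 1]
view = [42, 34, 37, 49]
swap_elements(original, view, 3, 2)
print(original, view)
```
[2, 3, 3, 1] [42, 34, 37, 49]
[2, 3, 3, 37] [42, 34, 1, 49]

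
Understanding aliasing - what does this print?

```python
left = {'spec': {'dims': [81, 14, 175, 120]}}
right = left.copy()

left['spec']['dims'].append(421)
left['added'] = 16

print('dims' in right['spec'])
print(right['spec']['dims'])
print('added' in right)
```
True
[81, 14, 175, 120, 421]
False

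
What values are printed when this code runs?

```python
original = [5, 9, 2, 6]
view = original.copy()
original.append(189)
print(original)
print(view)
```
[5, 9, 2, 6, 189]
[5, 9, 2, 6]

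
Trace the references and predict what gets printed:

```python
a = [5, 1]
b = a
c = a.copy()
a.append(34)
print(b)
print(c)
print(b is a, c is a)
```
[5, 1, 34]
[5, 1]
True False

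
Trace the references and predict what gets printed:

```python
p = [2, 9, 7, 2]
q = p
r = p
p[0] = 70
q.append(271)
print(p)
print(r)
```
[70, 9, 7, 2, 271]
[70, 9, 7, 2, 271]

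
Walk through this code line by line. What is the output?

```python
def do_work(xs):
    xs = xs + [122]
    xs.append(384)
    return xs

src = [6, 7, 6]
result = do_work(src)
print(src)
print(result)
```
[6, 7, 6]
[6, 7, 6, 122, 384]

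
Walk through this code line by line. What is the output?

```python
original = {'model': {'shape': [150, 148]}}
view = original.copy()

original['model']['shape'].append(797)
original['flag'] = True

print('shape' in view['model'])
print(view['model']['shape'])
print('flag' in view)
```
True
[150, 148, 797]
False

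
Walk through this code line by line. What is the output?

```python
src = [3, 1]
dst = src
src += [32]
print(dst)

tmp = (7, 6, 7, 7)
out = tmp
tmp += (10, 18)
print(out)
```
[3, 1, 32]
(7, 6, 7, 7)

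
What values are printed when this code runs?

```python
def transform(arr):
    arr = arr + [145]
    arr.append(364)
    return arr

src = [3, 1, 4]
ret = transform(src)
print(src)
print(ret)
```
[3, 1, 4]
[3, 1, 4, 145, 364]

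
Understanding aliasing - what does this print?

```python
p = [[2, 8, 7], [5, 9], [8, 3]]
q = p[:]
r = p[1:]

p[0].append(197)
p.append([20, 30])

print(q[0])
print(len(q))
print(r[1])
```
[2, 8, 7, 197]
3
[8, 3]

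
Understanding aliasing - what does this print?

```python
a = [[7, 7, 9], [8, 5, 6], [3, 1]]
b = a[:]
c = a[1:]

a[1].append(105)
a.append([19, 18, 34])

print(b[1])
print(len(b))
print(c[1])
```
[8, 5, 6, 105]
3
[3, 1]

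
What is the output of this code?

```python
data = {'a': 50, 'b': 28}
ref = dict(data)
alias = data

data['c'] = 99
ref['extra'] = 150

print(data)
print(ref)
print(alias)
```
{'a': 50, 'b': 28, 'c': 99}
{'a': 50, 'b': 28, 'extra': 150}
{'a': 50, 'b': 28, 'c': 99}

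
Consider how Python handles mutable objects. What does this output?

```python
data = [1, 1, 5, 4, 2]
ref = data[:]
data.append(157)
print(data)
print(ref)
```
[1, 1, 5, 4, 2, 157]
[1, 1, 5, 4, 2]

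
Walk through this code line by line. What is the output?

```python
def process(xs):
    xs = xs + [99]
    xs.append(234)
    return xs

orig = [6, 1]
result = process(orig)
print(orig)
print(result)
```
[6, 1]
[6, 1, 99, 234]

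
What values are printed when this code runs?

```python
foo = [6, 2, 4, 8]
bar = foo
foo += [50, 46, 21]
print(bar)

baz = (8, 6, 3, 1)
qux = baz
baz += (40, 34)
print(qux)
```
[6, 2, 4, 8, 50, 46, 21]
(8, 6, 3, 1)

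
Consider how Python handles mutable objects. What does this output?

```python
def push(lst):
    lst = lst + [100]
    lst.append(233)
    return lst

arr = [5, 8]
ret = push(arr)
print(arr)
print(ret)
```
[5, 8]
[5, 8, 100, 233]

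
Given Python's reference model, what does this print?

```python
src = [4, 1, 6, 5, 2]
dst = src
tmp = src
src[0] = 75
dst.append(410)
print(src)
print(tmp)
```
[75, 1, 6, 5, 2, 410]
[75, 1, 6, 5, 2, 410]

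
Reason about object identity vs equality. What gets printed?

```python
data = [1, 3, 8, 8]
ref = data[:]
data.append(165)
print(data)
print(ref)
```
[1, 3, 8, 8, 165]
[1, 3, 8, 8]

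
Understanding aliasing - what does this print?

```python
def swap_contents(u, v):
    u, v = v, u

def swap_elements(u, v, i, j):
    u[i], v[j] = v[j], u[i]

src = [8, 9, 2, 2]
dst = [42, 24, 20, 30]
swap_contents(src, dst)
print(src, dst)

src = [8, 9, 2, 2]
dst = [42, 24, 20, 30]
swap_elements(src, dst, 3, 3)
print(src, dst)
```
[8, 9, 2, 2] [42, 24, 20, 30]
[8, 9, 2, 30] [42, 24, 20, 2]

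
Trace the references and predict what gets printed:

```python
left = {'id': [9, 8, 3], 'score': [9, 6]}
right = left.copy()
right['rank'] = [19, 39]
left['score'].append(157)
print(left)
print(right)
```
{'id': [9, 8, 3], 'score': [9, 6, 157]}
{'id': [9, 8, 3], 'score': [9, 6, 157], 'rank': [19, 39]}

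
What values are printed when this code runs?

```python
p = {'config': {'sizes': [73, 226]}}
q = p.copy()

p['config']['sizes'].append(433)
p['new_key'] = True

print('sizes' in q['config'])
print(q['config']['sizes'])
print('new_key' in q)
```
True
[73, 226, 433]
False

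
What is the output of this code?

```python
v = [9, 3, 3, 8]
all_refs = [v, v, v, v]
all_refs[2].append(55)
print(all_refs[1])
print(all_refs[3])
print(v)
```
[9, 3, 3, 8, 55]
[9, 3, 3, 8, 55]
[9, 3, 3, 8, 55]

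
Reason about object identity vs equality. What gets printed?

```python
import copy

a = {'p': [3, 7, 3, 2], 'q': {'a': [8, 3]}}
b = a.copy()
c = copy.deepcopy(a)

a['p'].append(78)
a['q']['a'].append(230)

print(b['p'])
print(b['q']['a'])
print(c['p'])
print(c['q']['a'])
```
[3, 7, 3, 2, 78]
[8, 3, 230]
[3, 7, 3, 2]
[8, 3]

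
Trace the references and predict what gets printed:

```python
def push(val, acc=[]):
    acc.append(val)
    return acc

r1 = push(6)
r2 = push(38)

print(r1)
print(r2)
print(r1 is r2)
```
[6, 38]
[6, 38]
True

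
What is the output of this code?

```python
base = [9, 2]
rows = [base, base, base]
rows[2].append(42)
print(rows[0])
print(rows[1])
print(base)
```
[9, 2, 42]
[9, 2, 42]
[9, 2, 42]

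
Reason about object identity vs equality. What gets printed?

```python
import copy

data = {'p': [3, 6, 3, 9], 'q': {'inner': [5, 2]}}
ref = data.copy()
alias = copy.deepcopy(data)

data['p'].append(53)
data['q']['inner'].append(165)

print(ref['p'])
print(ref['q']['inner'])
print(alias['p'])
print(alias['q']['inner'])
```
[3, 6, 3, 9, 53]
[5, 2, 165]
[3, 6, 3, 9]
[5, 2]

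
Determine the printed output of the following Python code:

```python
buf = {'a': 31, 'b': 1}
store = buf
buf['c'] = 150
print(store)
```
{'a': 31, 'b': 1, 'c': 150}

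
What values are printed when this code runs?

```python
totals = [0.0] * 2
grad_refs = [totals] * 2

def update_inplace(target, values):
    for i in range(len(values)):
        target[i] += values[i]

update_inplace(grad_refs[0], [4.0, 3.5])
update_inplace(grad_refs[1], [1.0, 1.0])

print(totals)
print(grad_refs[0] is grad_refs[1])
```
[5.0, 4.5]
True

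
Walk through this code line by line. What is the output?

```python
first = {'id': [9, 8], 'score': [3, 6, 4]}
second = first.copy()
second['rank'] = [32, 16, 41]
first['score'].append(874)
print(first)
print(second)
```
{'id': [9, 8], 'score': [3, 6, 4, 874]}
{'id': [9, 8], 'score': [3, 6, 4, 874], 'rank': [32, 16, 41]}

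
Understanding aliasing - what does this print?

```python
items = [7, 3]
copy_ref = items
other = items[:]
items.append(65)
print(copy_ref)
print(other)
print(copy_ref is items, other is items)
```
[7, 3, 65]
[7, 3]
True False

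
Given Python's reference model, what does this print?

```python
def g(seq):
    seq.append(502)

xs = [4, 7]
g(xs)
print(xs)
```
[4, 7, 502]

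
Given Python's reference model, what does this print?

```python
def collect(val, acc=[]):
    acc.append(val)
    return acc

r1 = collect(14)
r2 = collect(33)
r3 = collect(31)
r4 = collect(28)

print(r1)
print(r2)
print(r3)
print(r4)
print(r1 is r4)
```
[14, 33, 31, 28]
[14, 33, 31, 28]
[14, 33, 31, 28]
[14, 33, 31, 28]
True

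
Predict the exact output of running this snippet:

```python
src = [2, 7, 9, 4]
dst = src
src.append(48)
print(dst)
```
[2, 7, 9, 4, 48]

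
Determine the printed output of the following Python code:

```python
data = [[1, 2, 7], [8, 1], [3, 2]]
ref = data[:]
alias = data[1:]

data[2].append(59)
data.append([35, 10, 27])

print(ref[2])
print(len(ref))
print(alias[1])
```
[3, 2, 59]
3
[3, 2, 59]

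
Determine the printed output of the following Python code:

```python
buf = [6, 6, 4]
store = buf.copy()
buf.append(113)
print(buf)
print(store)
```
[6, 6, 4, 113]
[6, 6, 4]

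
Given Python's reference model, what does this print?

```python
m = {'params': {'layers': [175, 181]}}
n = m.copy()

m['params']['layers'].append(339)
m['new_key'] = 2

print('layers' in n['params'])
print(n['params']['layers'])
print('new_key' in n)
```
True
[175, 181, 339]
False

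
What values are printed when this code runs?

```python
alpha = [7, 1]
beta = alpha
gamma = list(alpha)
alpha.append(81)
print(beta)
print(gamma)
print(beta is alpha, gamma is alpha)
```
[7, 1, 81]
[7, 1]
True False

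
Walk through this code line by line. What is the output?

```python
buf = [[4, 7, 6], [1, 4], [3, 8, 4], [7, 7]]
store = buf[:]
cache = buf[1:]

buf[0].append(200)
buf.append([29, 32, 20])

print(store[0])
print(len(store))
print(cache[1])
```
[4, 7, 6, 200]
4
[3, 8, 4]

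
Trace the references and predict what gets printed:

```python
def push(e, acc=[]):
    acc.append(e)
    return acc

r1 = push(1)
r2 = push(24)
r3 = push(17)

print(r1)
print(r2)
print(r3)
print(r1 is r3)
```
[1, 24, 17]
[1, 24, 17]
[1, 24, 17]
True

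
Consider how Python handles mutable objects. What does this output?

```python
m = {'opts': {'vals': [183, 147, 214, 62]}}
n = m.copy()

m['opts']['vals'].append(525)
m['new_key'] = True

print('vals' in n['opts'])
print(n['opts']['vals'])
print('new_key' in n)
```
True
[183, 147, 214, 62, 525]
False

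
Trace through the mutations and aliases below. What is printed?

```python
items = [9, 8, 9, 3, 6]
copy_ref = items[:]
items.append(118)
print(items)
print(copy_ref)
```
[9, 8, 9, 3, 6, 118]
[9, 8, 9, 3, 6]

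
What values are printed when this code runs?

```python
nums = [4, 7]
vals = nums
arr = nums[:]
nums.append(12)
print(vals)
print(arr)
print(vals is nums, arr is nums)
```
[4, 7, 12]
[4, 7]
True False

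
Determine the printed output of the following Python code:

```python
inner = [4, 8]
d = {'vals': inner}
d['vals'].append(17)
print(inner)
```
[4, 8, 17]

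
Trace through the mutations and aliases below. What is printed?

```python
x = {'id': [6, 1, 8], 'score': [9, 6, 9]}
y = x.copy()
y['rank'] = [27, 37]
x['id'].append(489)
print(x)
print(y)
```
{'id': [6, 1, 8, 489], 'score': [9, 6, 9]}
{'id': [6, 1, 8, 489], 'score': [9, 6, 9], 'rank': [27, 37]}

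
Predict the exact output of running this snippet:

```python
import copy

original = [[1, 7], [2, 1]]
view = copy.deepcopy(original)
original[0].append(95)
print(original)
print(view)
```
[[1, 7, 95], [2, 1]]
[[1, 7], [2, 1]]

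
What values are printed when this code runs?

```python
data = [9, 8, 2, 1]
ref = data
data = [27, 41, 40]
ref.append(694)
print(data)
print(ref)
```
[27, 41, 40]
[9, 8, 2, 1, 694]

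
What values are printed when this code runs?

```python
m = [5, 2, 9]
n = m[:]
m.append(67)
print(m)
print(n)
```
[5, 2, 9, 67]
[5, 2, 9]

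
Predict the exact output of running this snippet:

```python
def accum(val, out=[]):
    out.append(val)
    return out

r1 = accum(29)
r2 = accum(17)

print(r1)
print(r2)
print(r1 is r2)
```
[29, 17]
[29, 17]
True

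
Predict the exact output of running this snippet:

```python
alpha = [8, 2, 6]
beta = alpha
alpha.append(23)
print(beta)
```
[8, 2, 6, 23]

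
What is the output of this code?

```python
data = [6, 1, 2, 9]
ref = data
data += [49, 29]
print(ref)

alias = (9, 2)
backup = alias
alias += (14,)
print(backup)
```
[6, 1, 2, 9, 49, 29]
(9, 2)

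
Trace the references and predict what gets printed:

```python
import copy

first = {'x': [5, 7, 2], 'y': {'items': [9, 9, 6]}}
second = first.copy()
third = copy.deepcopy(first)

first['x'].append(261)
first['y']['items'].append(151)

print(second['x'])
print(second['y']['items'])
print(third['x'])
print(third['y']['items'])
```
[5, 7, 2, 261]
[9, 9, 6, 151]
[5, 7, 2]
[9, 9, 6]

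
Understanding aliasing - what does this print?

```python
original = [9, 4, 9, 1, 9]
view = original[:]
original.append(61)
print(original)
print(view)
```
[9, 4, 9, 1, 9, 61]
[9, 4, 9, 1, 9]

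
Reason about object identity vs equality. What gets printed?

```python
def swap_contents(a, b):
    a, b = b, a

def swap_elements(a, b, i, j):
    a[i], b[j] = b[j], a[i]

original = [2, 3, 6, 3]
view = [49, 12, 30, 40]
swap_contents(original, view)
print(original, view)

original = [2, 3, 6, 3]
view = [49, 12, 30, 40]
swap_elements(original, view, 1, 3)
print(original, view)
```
[2, 3, 6, 3] [49, 12, 30, 40]
[2, 40, 6, 3] [49, 12, 30, 3]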